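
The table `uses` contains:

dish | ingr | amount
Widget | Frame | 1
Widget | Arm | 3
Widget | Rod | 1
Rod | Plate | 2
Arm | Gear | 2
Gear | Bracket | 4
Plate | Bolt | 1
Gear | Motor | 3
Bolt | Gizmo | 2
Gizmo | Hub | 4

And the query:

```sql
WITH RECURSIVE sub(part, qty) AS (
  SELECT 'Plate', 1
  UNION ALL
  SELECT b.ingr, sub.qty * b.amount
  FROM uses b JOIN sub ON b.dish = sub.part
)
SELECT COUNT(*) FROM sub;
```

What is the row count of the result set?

Base: (Plate, qty=1).
Iteration 1: components of {Plate} -> Bolt = 1*1 = 1.
Iteration 2: components of {Bolt} -> Gizmo = 1*2 = 2.
Iteration 3: components of {Gizmo} -> Hub = 2*4 = 8.
Iteration 4: no further components; recursion stops.
Total rows emitted: 4.

4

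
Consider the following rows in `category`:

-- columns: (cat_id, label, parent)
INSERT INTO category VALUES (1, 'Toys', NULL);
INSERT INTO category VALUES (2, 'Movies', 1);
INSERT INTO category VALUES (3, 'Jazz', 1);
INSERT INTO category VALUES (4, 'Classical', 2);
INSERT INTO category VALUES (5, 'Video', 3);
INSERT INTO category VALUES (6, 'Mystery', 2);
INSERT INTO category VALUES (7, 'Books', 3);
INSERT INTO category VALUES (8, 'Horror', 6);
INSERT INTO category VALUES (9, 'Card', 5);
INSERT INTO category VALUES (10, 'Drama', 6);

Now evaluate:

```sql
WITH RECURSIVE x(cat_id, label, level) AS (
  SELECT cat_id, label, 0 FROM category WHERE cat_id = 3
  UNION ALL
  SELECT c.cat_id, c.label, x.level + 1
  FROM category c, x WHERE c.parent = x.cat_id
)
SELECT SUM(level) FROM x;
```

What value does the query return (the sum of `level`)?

4

Base: cat_id=3 (Jazz) at level 0.
Iteration 1: rows with parent in {3} -> Video (id 5, level 1), Books (id 7, level 1).
Iteration 2: rows with parent in {5,7} -> Card (id 9, level 2).
Iteration 3: no rows with parent in {9}; recursion stops.
SUM(level) = 0 + 1 + 1 + 2 = 4.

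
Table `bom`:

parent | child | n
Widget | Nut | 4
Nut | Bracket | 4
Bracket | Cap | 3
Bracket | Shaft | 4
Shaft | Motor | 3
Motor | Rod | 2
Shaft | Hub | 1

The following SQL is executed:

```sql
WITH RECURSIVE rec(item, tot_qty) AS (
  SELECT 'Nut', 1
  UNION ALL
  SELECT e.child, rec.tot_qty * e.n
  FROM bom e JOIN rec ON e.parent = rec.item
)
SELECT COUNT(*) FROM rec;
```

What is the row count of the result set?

7

Base: (Nut, tot_qty=1).
Iteration 1: components of {Nut} -> Bracket = 1*4 = 4.
Iteration 2: components of {Bracket} -> Cap = 4*3 = 12, Shaft = 4*4 = 16.
Iteration 3: components of {Cap,Shaft} -> Hub = 16*1 = 16, Motor = 16*3 = 48.
Iteration 4: components of {Hub,Motor} -> Rod = 48*2 = 96.
Iteration 5: no further components; recursion stops.
Total rows emitted: 7.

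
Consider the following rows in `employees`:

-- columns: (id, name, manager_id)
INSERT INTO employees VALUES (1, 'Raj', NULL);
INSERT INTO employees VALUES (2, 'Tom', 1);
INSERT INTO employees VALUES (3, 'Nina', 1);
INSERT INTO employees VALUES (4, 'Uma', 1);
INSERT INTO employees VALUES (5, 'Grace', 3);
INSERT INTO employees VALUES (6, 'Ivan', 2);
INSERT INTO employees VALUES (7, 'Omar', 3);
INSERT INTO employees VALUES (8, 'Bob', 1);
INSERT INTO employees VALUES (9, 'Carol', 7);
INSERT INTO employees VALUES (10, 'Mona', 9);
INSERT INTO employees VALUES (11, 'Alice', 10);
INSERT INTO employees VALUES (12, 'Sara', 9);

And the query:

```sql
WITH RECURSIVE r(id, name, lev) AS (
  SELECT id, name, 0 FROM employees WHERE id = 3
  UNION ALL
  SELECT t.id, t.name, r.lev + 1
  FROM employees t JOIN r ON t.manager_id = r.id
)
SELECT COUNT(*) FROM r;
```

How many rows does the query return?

Base: id=3 (Nina) at lev 0.
Iteration 1: rows with manager_id in {3} -> Grace (id 5, lev 1), Omar (id 7, lev 1).
Iteration 2: rows with manager_id in {5,7} -> Carol (id 9, lev 2).
Iteration 3: rows with manager_id in {9} -> Mona (id 10, lev 3), Sara (id 12, lev 3).
Iteration 4: rows with manager_id in {10,12} -> Alice (id 11, lev 4).
Iteration 5: no rows with manager_id in {11}; recursion stops.
Total rows emitted: 7.

7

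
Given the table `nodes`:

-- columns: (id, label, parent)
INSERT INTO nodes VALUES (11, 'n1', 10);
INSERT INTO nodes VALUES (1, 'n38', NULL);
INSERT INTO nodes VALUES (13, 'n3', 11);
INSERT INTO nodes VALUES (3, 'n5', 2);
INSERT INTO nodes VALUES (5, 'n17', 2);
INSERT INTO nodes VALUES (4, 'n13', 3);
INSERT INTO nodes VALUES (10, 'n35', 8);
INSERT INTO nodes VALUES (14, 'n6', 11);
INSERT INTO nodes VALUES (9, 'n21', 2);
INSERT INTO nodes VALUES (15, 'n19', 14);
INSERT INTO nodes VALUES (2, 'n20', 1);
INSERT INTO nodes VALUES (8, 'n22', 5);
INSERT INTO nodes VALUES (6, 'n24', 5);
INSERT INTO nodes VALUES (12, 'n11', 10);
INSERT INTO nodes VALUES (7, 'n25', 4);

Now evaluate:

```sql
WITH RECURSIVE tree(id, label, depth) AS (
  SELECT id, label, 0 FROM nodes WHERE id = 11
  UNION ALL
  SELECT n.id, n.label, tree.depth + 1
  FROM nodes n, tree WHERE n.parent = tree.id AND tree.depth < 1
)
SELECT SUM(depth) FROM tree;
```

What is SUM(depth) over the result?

2

Base: id=11 (n1) at depth 0.
Iteration 1: rows with parent in {11} -> n3 (id 13, depth 1), n6 (id 14, depth 1).
Iteration 2: depth < 1 fails for all current rows; recursion stops.
SUM(depth) = 0 + 1 + 1 = 2.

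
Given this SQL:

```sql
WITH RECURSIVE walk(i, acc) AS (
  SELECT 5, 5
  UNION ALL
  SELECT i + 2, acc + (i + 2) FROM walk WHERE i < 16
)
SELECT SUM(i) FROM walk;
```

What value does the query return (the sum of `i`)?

77

Base: i=5, acc=5.
Iteration 1: 5 < 16 holds -> i = 5 + 2 = 7, acc = 5 + 7 = 12.
Iteration 2: 7 < 16 holds -> i = 7 + 2 = 9, acc = 12 + 9 = 21.
Iteration 3: 9 < 16 holds -> i = 9 + 2 = 11, acc = 21 + 11 = 32.
Iteration 4: 11 < 16 holds -> i = 11 + 2 = 13, acc = 32 + 13 = 45.
Iteration 5: 13 < 16 holds -> i = 13 + 2 = 15, acc = 45 + 15 = 60.
Iteration 6: 15 < 16 holds -> i = 15 + 2 = 17, acc = 60 + 17 = 77.
Iteration 7: 17 < 16 fails; recursion stops.
SUM(i) = 5 + 7 + 9 + 11 + 13 + 15 + 17 = 77.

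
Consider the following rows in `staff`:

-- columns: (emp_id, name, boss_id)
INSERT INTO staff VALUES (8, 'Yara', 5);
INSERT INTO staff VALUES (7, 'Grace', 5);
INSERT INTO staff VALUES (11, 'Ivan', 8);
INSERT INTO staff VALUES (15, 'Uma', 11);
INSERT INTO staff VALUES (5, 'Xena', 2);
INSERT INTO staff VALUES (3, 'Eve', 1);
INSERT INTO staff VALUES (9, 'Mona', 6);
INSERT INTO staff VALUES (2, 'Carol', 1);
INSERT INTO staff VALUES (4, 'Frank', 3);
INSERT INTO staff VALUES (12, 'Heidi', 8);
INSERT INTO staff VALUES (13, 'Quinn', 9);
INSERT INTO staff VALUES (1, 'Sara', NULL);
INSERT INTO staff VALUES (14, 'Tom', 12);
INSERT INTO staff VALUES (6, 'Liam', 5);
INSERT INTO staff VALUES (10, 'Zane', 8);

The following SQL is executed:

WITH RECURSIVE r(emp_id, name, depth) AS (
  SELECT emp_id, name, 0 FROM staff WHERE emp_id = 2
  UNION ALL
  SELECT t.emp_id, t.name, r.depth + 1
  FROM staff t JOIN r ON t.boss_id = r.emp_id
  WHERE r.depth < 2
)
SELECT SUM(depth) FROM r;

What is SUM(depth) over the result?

7

Base: emp_id=2 (Carol) at depth 0.
Iteration 1: rows with boss_id in {2} -> Xena (id 5, depth 1).
Iteration 2: rows with boss_id in {5} -> Liam (id 6, depth 2), Grace (id 7, depth 2), Yara (id 8, depth 2).
Iteration 3: depth < 2 fails for all current rows; recursion stops.
SUM(depth) = 0 + 1 + 2 + 2 + 2 = 7.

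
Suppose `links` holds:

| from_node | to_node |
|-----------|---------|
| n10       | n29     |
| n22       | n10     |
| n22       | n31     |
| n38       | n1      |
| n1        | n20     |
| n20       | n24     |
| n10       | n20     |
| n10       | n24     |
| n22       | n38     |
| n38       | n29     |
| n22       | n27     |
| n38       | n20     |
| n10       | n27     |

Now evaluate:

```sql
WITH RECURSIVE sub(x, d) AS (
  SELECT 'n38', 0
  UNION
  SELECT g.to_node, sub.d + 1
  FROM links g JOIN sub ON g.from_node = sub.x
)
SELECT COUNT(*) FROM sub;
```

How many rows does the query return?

Base: (n38, d=0).
Iteration 1: edges from {n38} -> (n1, d=1), (n20, d=1), (n29, d=1).
Iteration 2: edges from {n1,n20,n29} -> (n20, d=2), (n24, d=2).
Iteration 3: edges from {n20,n24} -> (n24, d=3).
Iteration 4: no outgoing edges from {n24}; recursion stops.
Total rows emitted: 7.

7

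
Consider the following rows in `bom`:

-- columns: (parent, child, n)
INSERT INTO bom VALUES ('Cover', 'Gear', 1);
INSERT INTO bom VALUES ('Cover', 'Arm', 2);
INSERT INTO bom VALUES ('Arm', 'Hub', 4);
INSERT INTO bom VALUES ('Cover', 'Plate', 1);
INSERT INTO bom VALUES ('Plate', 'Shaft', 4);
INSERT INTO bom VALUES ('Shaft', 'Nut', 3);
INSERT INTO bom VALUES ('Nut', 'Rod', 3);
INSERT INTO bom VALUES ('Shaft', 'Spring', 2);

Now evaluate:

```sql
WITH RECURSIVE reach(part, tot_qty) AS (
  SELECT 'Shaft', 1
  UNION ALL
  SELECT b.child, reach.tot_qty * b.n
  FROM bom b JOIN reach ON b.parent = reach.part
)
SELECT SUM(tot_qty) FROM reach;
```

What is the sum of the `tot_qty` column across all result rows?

Base: (Shaft, tot_qty=1).
Iteration 1: components of {Shaft} -> Nut = 1*3 = 3, Spring = 1*2 = 2.
Iteration 2: components of {Nut,Spring} -> Rod = 3*3 = 9.
Iteration 3: no further components; recursion stops.
SUM(tot_qty) = 1 + 3 + 2 + 9 = 15.

15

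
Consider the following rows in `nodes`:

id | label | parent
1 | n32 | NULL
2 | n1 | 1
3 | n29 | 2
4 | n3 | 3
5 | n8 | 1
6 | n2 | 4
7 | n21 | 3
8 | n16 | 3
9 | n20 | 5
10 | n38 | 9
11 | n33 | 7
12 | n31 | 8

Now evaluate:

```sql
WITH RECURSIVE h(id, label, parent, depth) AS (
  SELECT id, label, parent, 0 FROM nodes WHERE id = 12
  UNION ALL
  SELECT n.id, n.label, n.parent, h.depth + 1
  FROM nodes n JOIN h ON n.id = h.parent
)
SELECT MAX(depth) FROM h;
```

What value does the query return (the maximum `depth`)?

4

Base: id=12 (n31), parent=8, depth 0.
Iteration 1: join on id=8 -> n16 (id 8, parent=3, depth 1).
Iteration 2: join on id=3 -> n29 (id 3, parent=2, depth 2).
Iteration 3: join on id=2 -> n1 (id 2, parent=1, depth 3).
Iteration 4: join on id=1 -> n32 (id 1, parent=NULL, depth 4).
Iteration 5: parent is NULL; no match; recursion stops.
depth values: 0, 1, 2, 3, 4; the maximum is 4.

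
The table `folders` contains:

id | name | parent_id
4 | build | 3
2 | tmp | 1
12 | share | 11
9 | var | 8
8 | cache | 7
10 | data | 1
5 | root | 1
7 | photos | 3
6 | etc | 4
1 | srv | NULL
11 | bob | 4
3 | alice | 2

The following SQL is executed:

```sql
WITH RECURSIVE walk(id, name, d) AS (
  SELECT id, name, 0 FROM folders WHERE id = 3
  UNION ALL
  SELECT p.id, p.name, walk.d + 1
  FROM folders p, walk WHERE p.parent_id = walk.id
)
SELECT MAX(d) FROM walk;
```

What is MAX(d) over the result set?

Base: id=3 (alice) at d 0.
Iteration 1: rows with parent_id in {3} -> build (id 4, d 1), photos (id 7, d 1).
Iteration 2: rows with parent_id in {4,7} -> etc (id 6, d 2), cache (id 8, d 2), bob (id 11, d 2).
Iteration 3: rows with parent_id in {6,8,11} -> var (id 9, d 3), share (id 12, d 3).
Iteration 4: no rows with parent_id in {9,12}; recursion stops.
d values: 0, 1, 1, 2, 2, 2, 3, 3; the maximum is 3.

3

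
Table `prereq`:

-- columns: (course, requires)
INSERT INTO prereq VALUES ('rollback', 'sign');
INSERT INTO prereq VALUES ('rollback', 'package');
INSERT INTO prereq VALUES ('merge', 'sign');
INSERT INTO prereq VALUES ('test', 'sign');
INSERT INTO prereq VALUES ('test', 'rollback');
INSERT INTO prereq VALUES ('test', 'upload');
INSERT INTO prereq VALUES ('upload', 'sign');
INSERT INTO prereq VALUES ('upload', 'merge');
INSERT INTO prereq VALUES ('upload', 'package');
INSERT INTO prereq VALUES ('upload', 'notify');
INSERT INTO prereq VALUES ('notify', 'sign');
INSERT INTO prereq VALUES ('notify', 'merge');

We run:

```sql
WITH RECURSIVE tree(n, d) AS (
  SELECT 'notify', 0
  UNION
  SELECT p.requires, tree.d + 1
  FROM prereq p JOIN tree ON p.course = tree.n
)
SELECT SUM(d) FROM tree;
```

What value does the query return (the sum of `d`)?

4

Base: (notify, d=0).
Iteration 1: edges from {notify} -> (merge, d=1), (sign, d=1).
Iteration 2: edges from {merge,sign} -> (sign, d=2).
Iteration 3: no outgoing edges from {sign}; recursion stops.
SUM(d) = 0 + 1 + 1 + 2 = 4.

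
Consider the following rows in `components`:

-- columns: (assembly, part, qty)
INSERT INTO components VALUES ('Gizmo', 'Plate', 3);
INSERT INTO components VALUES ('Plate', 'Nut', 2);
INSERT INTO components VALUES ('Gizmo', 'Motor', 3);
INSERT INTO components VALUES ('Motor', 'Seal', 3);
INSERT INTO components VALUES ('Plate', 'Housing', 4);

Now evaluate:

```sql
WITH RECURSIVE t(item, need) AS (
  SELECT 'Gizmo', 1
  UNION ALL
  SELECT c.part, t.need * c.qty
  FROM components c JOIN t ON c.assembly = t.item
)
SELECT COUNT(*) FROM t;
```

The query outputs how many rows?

Base: (Gizmo, need=1).
Iteration 1: components of {Gizmo} -> Motor = 1*3 = 3, Plate = 1*3 = 3.
Iteration 2: components of {Motor,Plate} -> Housing = 3*4 = 12, Nut = 3*2 = 6, Seal = 3*3 = 9.
Iteration 3: no further components; recursion stops.
Total rows emitted: 6.

6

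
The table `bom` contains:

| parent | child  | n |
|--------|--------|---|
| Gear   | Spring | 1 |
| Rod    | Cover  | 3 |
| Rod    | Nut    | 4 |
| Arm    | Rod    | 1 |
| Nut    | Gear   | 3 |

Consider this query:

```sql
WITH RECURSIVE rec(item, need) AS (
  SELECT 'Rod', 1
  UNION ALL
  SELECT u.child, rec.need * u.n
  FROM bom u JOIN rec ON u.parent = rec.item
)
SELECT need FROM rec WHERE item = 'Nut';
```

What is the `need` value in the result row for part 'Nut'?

Base: (Rod, need=1).
Iteration 1: components of {Rod} -> Cover = 1*3 = 3, Nut = 1*4 = 4.
Iteration 2: components of {Cover,Nut} -> Gear = 4*3 = 12.
Iteration 3: components of {Gear} -> Spring = 12*1 = 12.
Iteration 4: no further components; recursion stops.

4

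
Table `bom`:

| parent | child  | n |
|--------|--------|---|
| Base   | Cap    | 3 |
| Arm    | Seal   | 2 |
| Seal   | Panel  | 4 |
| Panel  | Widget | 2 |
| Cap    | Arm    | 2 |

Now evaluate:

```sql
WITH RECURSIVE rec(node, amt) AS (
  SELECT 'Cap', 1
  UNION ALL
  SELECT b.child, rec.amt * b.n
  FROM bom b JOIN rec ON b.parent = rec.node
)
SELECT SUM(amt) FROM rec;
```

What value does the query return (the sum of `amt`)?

55

Base: (Cap, amt=1).
Iteration 1: components of {Cap} -> Arm = 1*2 = 2.
Iteration 2: components of {Arm} -> Seal = 2*2 = 4.
Iteration 3: components of {Seal} -> Panel = 4*4 = 16.
Iteration 4: components of {Panel} -> Widget = 16*2 = 32.
Iteration 5: no further components; recursion stops.
SUM(amt) = 1 + 2 + 4 + 16 + 32 = 55.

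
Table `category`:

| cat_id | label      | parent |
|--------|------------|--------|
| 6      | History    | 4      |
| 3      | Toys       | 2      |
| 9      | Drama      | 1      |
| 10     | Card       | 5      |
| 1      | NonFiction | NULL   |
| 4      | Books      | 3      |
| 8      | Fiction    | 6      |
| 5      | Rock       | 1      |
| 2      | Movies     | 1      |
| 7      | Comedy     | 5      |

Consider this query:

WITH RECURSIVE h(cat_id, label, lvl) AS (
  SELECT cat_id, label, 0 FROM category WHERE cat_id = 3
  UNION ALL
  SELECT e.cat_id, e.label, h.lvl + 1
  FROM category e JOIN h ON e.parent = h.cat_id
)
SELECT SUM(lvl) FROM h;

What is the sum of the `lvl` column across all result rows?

6

Base: cat_id=3 (Toys) at lvl 0.
Iteration 1: rows with parent in {3} -> Books (id 4, lvl 1).
Iteration 2: rows with parent in {4} -> History (id 6, lvl 2).
Iteration 3: rows with parent in {6} -> Fiction (id 8, lvl 3).
Iteration 4: no rows with parent in {8}; recursion stops.
SUM(lvl) = 0 + 1 + 2 + 3 = 6.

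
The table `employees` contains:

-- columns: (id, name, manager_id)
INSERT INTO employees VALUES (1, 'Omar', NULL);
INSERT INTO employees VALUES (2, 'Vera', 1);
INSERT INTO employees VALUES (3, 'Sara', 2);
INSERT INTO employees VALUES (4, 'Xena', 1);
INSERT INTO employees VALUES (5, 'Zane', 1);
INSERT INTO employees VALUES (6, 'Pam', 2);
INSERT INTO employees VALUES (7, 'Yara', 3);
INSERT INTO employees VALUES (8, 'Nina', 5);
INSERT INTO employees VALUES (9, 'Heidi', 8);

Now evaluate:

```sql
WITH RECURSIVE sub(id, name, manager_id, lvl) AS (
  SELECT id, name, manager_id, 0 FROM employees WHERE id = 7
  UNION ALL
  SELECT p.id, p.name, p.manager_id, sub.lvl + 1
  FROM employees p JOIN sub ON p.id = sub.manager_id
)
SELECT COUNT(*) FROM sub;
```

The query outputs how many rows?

Base: id=7 (Yara), manager_id=3, lvl 0.
Iteration 1: join on id=3 -> Sara (id 3, manager_id=2, lvl 1).
Iteration 2: join on id=2 -> Vera (id 2, manager_id=1, lvl 2).
Iteration 3: join on id=1 -> Omar (id 1, manager_id=NULL, lvl 3).
Iteration 4: manager_id is NULL; no match; recursion stops.
Total rows emitted: 4.

4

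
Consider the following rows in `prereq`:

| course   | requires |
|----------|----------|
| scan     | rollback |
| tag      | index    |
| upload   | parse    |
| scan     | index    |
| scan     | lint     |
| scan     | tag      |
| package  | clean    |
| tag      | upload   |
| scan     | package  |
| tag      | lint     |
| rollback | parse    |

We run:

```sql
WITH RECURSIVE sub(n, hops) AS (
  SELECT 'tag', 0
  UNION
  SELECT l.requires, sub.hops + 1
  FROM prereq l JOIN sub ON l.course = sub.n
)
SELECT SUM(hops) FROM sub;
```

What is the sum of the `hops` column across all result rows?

5

Base: (tag, hops=0).
Iteration 1: edges from {tag} -> (index, hops=1), (lint, hops=1), (upload, hops=1).
Iteration 2: edges from {index,lint,upload} -> (parse, hops=2).
Iteration 3: no outgoing edges from {parse}; recursion stops.
SUM(hops) = 0 + 1 + 1 + 1 + 2 = 5.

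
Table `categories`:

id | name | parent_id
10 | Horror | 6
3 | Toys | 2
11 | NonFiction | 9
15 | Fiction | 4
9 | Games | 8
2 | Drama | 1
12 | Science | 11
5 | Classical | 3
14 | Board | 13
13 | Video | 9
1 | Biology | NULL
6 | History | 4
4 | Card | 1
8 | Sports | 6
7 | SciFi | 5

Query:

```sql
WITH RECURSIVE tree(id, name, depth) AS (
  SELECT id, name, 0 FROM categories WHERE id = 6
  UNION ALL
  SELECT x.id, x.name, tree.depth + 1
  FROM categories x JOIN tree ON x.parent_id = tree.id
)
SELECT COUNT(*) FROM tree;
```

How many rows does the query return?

Base: id=6 (History) at depth 0.
Iteration 1: rows with parent_id in {6} -> Sports (id 8, depth 1), Horror (id 10, depth 1).
Iteration 2: rows with parent_id in {8,10} -> Games (id 9, depth 2).
Iteration 3: rows with parent_id in {9} -> NonFiction (id 11, depth 3), Video (id 13, depth 3).
Iteration 4: rows with parent_id in {11,13} -> Science (id 12, depth 4), Board (id 14, depth 4).
Iteration 5: no rows with parent_id in {12,14}; recursion stops.
Total rows emitted: 8.

8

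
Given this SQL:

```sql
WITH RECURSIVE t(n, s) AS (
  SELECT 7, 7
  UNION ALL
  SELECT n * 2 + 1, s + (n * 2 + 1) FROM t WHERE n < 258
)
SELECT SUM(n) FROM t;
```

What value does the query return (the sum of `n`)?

Base: n=7, s=7.
Iteration 1: 7 < 258 holds -> n = 7 * 2 + 1 = 15, s = 7 + 15 = 22.
Iteration 2: 15 < 258 holds -> n = 15 * 2 + 1 = 31, s = 22 + 31 = 53.
Iteration 3: 31 < 258 holds -> n = 31 * 2 + 1 = 63, s = 53 + 63 = 116.
Iteration 4: 63 < 258 holds -> n = 63 * 2 + 1 = 127, s = 116 + 127 = 243.
Iteration 5: 127 < 258 holds -> n = 127 * 2 + 1 = 255, s = 243 + 255 = 498.
Iteration 6: 255 < 258 holds -> n = 255 * 2 + 1 = 511, s = 498 + 511 = 1009.
Iteration 7: 511 < 258 fails; recursion stops.
SUM(n) = 7 + 15 + 31 + 63 + 127 + 255 + 511 = 1009.

1009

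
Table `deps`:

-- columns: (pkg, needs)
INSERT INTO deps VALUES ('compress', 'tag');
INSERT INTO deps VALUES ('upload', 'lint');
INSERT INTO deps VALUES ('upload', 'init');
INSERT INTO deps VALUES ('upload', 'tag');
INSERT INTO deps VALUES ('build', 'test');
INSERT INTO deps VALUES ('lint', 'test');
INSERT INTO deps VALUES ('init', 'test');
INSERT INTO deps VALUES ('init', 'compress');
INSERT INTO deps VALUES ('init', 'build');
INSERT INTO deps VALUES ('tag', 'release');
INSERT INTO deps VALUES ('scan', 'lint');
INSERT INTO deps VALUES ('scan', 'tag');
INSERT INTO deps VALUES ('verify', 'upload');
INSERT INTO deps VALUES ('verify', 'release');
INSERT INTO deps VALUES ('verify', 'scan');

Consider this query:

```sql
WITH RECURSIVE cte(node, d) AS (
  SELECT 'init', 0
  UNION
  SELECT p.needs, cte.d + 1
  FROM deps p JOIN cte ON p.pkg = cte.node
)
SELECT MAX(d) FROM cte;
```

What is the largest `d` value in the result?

3

Base: (init, d=0).
Iteration 1: edges from {init} -> (build, d=1), (compress, d=1), (test, d=1).
Iteration 2: edges from {build,compress,test} -> (tag, d=2), (test, d=2).
Iteration 3: edges from {tag,test} -> (release, d=3).
Iteration 4: no outgoing edges from {release}; recursion stops.
d values: 0, 1, 1, 1, 2, 2, 3; the maximum is 3.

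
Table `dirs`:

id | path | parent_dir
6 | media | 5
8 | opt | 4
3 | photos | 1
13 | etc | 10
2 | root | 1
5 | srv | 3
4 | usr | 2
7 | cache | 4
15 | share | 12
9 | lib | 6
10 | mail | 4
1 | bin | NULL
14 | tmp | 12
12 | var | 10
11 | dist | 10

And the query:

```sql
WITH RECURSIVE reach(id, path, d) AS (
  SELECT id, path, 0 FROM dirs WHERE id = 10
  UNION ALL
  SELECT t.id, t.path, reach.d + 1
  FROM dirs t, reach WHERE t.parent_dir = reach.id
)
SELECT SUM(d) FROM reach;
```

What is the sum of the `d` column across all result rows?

Base: id=10 (mail) at d 0.
Iteration 1: rows with parent_dir in {10} -> dist (id 11, d 1), var (id 12, d 1), etc (id 13, d 1).
Iteration 2: rows with parent_dir in {11,12,13} -> tmp (id 14, d 2), share (id 15, d 2).
Iteration 3: no rows with parent_dir in {14,15}; recursion stops.
SUM(d) = 0 + 1 + 1 + 1 + 2 + 2 = 7.

7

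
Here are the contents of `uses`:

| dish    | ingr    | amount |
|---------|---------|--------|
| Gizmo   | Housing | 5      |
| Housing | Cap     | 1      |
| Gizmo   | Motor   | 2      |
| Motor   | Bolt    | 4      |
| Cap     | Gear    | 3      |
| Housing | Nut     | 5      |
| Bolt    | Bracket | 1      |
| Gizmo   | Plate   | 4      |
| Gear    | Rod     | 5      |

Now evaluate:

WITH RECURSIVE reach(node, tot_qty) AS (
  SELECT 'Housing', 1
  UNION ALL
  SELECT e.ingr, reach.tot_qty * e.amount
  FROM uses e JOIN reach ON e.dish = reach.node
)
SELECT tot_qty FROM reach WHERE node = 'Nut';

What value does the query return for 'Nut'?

5

Base: (Housing, tot_qty=1).
Iteration 1: components of {Housing} -> Cap = 1*1 = 1, Nut = 1*5 = 5.
Iteration 2: components of {Cap,Nut} -> Gear = 1*3 = 3.
Iteration 3: components of {Gear} -> Rod = 3*5 = 15.
Iteration 4: no further components; recursion stops.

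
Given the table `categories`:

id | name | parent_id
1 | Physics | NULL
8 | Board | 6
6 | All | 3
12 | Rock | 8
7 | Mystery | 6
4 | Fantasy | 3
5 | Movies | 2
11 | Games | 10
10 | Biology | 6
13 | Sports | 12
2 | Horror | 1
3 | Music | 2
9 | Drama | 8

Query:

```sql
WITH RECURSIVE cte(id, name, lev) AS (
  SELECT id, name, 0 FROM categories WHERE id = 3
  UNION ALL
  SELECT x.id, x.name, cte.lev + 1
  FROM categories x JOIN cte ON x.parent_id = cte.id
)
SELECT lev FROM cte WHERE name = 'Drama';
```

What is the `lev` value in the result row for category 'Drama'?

3

Base: id=3 (Music) at lev 0.
Iteration 1: rows with parent_id in {3} -> Fantasy (id 4, lev 1), All (id 6, lev 1).
Iteration 2: rows with parent_id in {4,6} -> Mystery (id 7, lev 2), Board (id 8, lev 2), Biology (id 10, lev 2).
Iteration 3: rows with parent_id in {7,8,10} -> Drama (id 9, lev 3), Games (id 11, lev 3), Rock (id 12, lev 3).
Iteration 4: rows with parent_id in {9,11,12} -> Sports (id 13, lev 4).
Iteration 5: no rows with parent_id in {13}; recursion stops.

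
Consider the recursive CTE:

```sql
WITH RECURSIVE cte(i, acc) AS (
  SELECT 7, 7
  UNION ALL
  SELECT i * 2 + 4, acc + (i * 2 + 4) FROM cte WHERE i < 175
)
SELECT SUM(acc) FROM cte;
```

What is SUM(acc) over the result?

Base: i=7, acc=7.
Iteration 1: 7 < 175 holds -> i = 7 * 2 + 4 = 18, acc = 7 + 18 = 25.
Iteration 2: 18 < 175 holds -> i = 18 * 2 + 4 = 40, acc = 25 + 40 = 65.
Iteration 3: 40 < 175 holds -> i = 40 * 2 + 4 = 84, acc = 65 + 84 = 149.
Iteration 4: 84 < 175 holds -> i = 84 * 2 + 4 = 172, acc = 149 + 172 = 321.
Iteration 5: 172 < 175 holds -> i = 172 * 2 + 4 = 348, acc = 321 + 348 = 669.
Iteration 6: 348 < 175 fails; recursion stops.
SUM(acc) = 7 + 25 + 65 + 149 + 321 + 669 = 1236.

1236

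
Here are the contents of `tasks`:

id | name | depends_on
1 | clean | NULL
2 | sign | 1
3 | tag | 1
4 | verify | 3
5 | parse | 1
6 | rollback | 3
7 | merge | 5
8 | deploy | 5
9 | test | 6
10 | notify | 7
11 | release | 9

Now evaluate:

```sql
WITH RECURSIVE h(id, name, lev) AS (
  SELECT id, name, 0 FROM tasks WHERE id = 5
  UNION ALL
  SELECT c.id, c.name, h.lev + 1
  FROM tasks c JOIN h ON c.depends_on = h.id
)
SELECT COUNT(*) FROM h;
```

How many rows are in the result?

4

Base: id=5 (parse) at lev 0.
Iteration 1: rows with depends_on in {5} -> merge (id 7, lev 1), deploy (id 8, lev 1).
Iteration 2: rows with depends_on in {7,8} -> notify (id 10, lev 2).
Iteration 3: no rows with depends_on in {10}; recursion stops.
Total rows emitted: 4.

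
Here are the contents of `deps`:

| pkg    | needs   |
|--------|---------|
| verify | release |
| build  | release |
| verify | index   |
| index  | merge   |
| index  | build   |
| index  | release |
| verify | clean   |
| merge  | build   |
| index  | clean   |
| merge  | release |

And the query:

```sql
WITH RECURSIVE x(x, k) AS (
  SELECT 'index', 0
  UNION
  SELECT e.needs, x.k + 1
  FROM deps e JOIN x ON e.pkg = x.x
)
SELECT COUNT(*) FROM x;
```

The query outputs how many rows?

Base: (index, k=0).
Iteration 1: edges from {index} -> (build, k=1), (clean, k=1), (merge, k=1), (release, k=1).
Iteration 2: edges from {build,clean,merge,release} -> (build, k=2), (release, k=2). [UNION drops 1 duplicate row(s)]
Iteration 3: edges from {build,release} -> (release, k=3).
Iteration 4: no outgoing edges from {release}; recursion stops.
Total rows emitted: 8.

8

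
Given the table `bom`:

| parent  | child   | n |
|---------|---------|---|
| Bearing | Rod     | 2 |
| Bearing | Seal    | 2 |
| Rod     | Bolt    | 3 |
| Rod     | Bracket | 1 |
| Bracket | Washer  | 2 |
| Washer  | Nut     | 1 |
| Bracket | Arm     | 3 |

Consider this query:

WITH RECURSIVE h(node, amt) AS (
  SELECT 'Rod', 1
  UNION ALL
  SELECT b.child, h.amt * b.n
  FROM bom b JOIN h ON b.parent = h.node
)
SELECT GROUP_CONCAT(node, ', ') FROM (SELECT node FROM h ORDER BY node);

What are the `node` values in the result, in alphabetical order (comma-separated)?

Arm, Bolt, Bracket, Nut, Rod, Washer

Base: (Rod, amt=1).
Iteration 1: components of {Rod} -> Bolt = 1*3 = 3, Bracket = 1*1 = 1.
Iteration 2: components of {Bolt,Bracket} -> Arm = 1*3 = 3, Washer = 1*2 = 2.
Iteration 3: components of {Arm,Washer} -> Nut = 2*1 = 2.
Iteration 4: no further components; recursion stops.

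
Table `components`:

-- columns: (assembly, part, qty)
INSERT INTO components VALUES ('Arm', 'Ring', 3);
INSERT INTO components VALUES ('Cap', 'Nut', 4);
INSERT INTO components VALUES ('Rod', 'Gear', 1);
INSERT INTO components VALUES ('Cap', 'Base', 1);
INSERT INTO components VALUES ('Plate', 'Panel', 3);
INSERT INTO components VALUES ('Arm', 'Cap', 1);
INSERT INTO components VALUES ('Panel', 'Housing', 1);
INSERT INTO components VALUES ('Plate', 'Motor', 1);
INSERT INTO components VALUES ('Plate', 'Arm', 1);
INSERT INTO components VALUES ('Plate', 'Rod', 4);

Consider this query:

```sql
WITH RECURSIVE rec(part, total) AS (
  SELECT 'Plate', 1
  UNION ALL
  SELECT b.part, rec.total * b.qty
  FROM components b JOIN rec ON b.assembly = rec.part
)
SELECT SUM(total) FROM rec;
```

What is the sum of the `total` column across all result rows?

26

Base: (Plate, total=1).
Iteration 1: components of {Plate} -> Arm = 1*1 = 1, Motor = 1*1 = 1, Panel = 1*3 = 3, Rod = 1*4 = 4.
Iteration 2: components of {Arm,Motor,Panel,Rod} -> Cap = 1*1 = 1, Gear = 4*1 = 4, Housing = 3*1 = 3, Ring = 1*3 = 3.
Iteration 3: components of {Cap,Gear,Housing,Ring} -> Base = 1*1 = 1, Nut = 1*4 = 4.
Iteration 4: no further components; recursion stops.
SUM(total) = 1 + 4 + 1 + 3 + 1 + 4 + 3 + 1 + 3 + 1 + 4 = 26.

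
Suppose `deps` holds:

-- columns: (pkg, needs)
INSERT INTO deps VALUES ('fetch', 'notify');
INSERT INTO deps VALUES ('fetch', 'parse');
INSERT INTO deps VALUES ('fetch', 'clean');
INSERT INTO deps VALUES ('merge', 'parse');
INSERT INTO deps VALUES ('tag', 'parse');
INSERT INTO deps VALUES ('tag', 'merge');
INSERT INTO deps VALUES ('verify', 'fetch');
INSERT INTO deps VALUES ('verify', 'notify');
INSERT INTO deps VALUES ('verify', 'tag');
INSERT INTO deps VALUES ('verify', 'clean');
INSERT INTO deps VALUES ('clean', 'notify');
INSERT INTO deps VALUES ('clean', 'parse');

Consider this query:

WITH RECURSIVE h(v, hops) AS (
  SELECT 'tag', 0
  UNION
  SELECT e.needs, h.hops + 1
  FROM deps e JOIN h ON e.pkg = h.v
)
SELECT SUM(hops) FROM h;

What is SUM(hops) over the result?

Base: (tag, hops=0).
Iteration 1: edges from {tag} -> (merge, hops=1), (parse, hops=1).
Iteration 2: edges from {merge,parse} -> (parse, hops=2).
Iteration 3: no outgoing edges from {parse}; recursion stops.
SUM(hops) = 0 + 1 + 1 + 2 = 4.

4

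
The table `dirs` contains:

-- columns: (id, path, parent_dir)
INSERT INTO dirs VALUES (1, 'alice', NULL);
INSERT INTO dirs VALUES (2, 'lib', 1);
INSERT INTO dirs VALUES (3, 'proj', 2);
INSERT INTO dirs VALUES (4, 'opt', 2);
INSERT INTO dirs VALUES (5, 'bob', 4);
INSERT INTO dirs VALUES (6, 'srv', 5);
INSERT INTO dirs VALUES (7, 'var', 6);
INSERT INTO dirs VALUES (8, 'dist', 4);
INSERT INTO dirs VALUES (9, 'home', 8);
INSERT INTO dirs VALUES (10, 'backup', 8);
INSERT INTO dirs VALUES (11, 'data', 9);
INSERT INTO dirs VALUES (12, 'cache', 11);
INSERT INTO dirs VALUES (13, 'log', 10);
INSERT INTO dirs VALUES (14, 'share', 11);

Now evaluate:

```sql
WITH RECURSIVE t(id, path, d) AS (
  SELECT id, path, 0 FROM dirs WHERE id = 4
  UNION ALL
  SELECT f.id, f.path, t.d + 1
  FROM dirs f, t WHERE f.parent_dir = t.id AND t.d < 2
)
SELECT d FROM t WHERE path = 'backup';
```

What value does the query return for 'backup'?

2

Base: id=4 (opt) at d 0.
Iteration 1: rows with parent_dir in {4} -> bob (id 5, d 1), dist (id 8, d 1).
Iteration 2: rows with parent_dir in {5,8} -> srv (id 6, d 2), home (id 9, d 2), backup (id 10, d 2).
Iteration 3: d < 2 fails for all current rows; recursion stops.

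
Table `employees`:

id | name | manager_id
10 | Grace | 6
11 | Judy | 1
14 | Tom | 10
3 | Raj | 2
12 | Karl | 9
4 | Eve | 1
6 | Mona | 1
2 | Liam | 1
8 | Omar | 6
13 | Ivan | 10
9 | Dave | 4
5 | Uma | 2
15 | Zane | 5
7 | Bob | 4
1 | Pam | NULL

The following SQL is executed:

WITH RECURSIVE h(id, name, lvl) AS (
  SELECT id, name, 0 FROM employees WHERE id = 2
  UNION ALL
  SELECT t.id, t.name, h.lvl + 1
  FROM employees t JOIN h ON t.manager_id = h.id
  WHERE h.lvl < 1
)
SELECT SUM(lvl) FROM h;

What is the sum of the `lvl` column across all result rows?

Base: id=2 (Liam) at lvl 0.
Iteration 1: rows with manager_id in {2} -> Raj (id 3, lvl 1), Uma (id 5, lvl 1).
Iteration 2: lvl < 1 fails for all current rows; recursion stops.
SUM(lvl) = 0 + 1 + 1 = 2.

2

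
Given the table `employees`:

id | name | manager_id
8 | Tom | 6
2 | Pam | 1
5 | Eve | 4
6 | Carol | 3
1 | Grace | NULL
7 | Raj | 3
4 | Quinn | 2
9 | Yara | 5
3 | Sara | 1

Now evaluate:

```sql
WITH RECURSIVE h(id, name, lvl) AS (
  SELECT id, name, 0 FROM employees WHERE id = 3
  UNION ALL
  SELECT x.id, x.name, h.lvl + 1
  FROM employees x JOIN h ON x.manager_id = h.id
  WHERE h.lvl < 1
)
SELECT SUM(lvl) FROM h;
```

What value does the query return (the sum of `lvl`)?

2

Base: id=3 (Sara) at lvl 0.
Iteration 1: rows with manager_id in {3} -> Carol (id 6, lvl 1), Raj (id 7, lvl 1).
Iteration 2: lvl < 1 fails for all current rows; recursion stops.
SUM(lvl) = 0 + 1 + 1 = 2.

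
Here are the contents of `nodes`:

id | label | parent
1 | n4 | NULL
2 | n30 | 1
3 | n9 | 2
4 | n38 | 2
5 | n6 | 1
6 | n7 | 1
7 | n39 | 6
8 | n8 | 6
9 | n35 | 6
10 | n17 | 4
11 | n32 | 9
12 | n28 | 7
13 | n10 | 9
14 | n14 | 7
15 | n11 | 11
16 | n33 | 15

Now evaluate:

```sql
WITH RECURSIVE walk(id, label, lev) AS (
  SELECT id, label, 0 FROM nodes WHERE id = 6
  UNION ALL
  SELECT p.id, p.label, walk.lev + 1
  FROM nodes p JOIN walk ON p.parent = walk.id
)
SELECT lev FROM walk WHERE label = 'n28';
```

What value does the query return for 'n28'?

Base: id=6 (n7) at lev 0.
Iteration 1: rows with parent in {6} -> n39 (id 7, lev 1), n8 (id 8, lev 1), n35 (id 9, lev 1).
Iteration 2: rows with parent in {7,8,9} -> n32 (id 11, lev 2), n28 (id 12, lev 2), n10 (id 13, lev 2), n14 (id 14, lev 2).
Iteration 3: rows with parent in {11,12,13,14} -> n11 (id 15, lev 3).
Iteration 4: rows with parent in {15} -> n33 (id 16, lev 4).
Iteration 5: no rows with parent in {16}; recursion stops.

2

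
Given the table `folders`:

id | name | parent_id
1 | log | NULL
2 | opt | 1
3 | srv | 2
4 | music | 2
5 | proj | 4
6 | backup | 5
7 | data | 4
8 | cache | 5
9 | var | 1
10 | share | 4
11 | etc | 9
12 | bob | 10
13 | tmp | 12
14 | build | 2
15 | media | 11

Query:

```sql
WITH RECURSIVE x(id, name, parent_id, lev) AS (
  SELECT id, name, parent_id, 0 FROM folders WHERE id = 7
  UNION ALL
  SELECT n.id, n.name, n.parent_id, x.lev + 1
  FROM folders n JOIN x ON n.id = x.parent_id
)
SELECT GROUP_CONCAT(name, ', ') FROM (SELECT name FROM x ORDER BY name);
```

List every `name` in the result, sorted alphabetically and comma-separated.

Base: id=7 (data), parent_id=4, lev 0.
Iteration 1: join on id=4 -> music (id 4, parent_id=2, lev 1).
Iteration 2: join on id=2 -> opt (id 2, parent_id=1, lev 2).
Iteration 3: join on id=1 -> log (id 1, parent_id=NULL, lev 3).
Iteration 4: parent_id is NULL; no match; recursion stops.

data, log, music, opt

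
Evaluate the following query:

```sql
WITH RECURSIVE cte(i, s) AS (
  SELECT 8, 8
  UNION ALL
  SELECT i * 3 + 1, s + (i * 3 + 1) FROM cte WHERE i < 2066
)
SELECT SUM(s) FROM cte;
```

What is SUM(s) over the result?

13892

Base: i=8, s=8.
Iteration 1: 8 < 2066 holds -> i = 8 * 3 + 1 = 25, s = 8 + 25 = 33.
Iteration 2: 25 < 2066 holds -> i = 25 * 3 + 1 = 76, s = 33 + 76 = 109.
Iteration 3: 76 < 2066 holds -> i = 76 * 3 + 1 = 229, s = 109 + 229 = 338.
Iteration 4: 229 < 2066 holds -> i = 229 * 3 + 1 = 688, s = 338 + 688 = 1026.
Iteration 5: 688 < 2066 holds -> i = 688 * 3 + 1 = 2065, s = 1026 + 2065 = 3091.
Iteration 6: 2065 < 2066 holds -> i = 2065 * 3 + 1 = 6196, s = 3091 + 6196 = 9287.
Iteration 7: 6196 < 2066 fails; recursion stops.
SUM(s) = 8 + 33 + 109 + 338 + 1026 + 3091 + 9287 = 13892.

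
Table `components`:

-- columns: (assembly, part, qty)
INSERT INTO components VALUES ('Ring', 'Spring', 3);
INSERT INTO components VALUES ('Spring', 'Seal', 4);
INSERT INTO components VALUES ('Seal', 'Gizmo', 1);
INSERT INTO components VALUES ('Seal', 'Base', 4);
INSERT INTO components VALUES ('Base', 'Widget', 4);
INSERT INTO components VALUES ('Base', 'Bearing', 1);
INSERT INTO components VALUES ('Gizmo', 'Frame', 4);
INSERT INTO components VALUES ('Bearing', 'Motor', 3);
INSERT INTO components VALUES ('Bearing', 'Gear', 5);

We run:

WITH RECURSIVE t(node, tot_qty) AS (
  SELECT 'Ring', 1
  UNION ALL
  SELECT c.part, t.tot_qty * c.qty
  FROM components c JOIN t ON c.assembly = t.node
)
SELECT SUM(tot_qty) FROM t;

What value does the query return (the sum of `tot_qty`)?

Base: (Ring, tot_qty=1).
Iteration 1: components of {Ring} -> Spring = 1*3 = 3.
Iteration 2: components of {Spring} -> Seal = 3*4 = 12.
Iteration 3: components of {Seal} -> Base = 12*4 = 48, Gizmo = 12*1 = 12.
Iteration 4: components of {Base,Gizmo} -> Bearing = 48*1 = 48, Frame = 12*4 = 48, Widget = 48*4 = 192.
Iteration 5: components of {Bearing,Frame,Widget} -> Gear = 48*5 = 240, Motor = 48*3 = 144.
Iteration 6: no further components; recursion stops.
SUM(tot_qty) = 1 + 3 + 12 + 12 + 48 + 48 + 192 + 48 + 144 + 240 = 748.

748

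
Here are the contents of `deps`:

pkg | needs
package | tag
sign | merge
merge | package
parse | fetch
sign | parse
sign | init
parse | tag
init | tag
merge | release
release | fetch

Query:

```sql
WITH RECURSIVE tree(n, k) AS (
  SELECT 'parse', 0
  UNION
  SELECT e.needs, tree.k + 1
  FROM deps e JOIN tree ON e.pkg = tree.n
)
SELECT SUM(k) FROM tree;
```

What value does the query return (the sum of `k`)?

2

Base: (parse, k=0).
Iteration 1: edges from {parse} -> (fetch, k=1), (tag, k=1).
Iteration 2: no outgoing edges from {fetch,tag}; recursion stops.
SUM(k) = 0 + 1 + 1 = 2.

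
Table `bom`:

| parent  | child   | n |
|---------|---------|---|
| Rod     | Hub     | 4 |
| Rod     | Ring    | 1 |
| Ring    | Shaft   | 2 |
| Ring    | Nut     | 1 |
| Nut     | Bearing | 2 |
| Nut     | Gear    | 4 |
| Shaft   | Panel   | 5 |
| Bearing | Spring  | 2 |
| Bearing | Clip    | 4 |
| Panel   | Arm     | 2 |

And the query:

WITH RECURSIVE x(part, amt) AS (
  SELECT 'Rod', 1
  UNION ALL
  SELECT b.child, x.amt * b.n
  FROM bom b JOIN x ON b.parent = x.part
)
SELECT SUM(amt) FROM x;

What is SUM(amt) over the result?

Base: (Rod, amt=1).
Iteration 1: components of {Rod} -> Hub = 1*4 = 4, Ring = 1*1 = 1.
Iteration 2: components of {Hub,Ring} -> Nut = 1*1 = 1, Shaft = 1*2 = 2.
Iteration 3: components of {Nut,Shaft} -> Bearing = 1*2 = 2, Gear = 1*4 = 4, Panel = 2*5 = 10.
Iteration 4: components of {Bearing,Gear,Panel} -> Arm = 10*2 = 20, Clip = 2*4 = 8, Spring = 2*2 = 4.
Iteration 5: no further components; recursion stops.
SUM(amt) = 1 + 4 + 1 + 2 + 1 + 10 + 2 + 4 + 20 + 4 + 8 = 57.

57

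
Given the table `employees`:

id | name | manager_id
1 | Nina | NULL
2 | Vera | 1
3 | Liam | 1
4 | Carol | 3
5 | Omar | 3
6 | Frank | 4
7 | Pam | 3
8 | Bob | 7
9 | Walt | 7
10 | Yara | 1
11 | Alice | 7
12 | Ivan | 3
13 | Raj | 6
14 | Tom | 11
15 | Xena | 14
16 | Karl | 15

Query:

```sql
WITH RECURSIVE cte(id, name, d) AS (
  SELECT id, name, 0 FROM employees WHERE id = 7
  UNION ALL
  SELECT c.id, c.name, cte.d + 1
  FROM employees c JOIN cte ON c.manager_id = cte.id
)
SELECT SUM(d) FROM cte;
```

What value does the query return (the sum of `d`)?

12

Base: id=7 (Pam) at d 0.
Iteration 1: rows with manager_id in {7} -> Bob (id 8, d 1), Walt (id 9, d 1), Alice (id 11, d 1).
Iteration 2: rows with manager_id in {8,9,11} -> Tom (id 14, d 2).
Iteration 3: rows with manager_id in {14} -> Xena (id 15, d 3).
Iteration 4: rows with manager_id in {15} -> Karl (id 16, d 4).
Iteration 5: no rows with manager_id in {16}; recursion stops.
SUM(d) = 0 + 1 + 1 + 1 + 2 + 3 + 4 = 12.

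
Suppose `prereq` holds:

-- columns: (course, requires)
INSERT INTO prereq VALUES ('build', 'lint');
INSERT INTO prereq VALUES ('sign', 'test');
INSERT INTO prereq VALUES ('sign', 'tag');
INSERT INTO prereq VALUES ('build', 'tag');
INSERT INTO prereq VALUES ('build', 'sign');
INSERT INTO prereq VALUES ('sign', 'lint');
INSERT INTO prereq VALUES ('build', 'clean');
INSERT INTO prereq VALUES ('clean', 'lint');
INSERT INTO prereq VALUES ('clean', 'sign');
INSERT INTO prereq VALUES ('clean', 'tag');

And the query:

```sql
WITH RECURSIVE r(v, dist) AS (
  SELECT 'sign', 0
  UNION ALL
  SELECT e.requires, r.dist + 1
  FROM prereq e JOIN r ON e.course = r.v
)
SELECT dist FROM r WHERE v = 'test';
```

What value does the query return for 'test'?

Base: (sign, dist=0).
Iteration 1: edges from {sign} -> (lint, dist=1), (tag, dist=1), (test, dist=1).
Iteration 2: no outgoing edges from {lint,tag,test}; recursion stops.

1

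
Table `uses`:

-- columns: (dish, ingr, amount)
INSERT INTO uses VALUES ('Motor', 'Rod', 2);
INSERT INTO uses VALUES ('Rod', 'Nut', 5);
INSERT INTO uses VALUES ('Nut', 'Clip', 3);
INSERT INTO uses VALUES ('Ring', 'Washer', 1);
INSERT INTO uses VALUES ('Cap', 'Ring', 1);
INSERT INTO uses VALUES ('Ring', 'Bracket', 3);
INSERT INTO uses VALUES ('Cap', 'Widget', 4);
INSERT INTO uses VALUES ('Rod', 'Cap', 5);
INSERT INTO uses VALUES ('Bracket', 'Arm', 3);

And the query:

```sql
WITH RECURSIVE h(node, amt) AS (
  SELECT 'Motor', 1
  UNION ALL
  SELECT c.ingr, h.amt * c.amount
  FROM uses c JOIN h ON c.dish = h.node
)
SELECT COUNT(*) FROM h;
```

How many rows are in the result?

10

Base: (Motor, amt=1).
Iteration 1: components of {Motor} -> Rod = 1*2 = 2.
Iteration 2: components of {Rod} -> Cap = 2*5 = 10, Nut = 2*5 = 10.
Iteration 3: components of {Cap,Nut} -> Clip = 10*3 = 30, Ring = 10*1 = 10, Widget = 10*4 = 40.
Iteration 4: components of {Clip,Ring,Widget} -> Bracket = 10*3 = 30, Washer = 10*1 = 10.
Iteration 5: components of {Bracket,Washer} -> Arm = 30*3 = 90.
Iteration 6: no further components; recursion stops.
Total rows emitted: 10.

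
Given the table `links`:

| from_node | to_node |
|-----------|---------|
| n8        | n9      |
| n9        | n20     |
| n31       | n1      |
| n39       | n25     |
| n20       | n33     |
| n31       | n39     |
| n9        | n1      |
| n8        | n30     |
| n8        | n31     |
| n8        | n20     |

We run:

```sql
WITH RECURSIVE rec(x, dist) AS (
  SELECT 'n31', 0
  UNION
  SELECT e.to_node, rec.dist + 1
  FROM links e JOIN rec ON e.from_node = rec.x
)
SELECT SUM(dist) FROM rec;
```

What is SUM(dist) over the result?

4

Base: (n31, dist=0).
Iteration 1: edges from {n31} -> (n1, dist=1), (n39, dist=1).
Iteration 2: edges from {n1,n39} -> (n25, dist=2).
Iteration 3: no outgoing edges from {n25}; recursion stops.
SUM(dist) = 0 + 1 + 1 + 2 = 4.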